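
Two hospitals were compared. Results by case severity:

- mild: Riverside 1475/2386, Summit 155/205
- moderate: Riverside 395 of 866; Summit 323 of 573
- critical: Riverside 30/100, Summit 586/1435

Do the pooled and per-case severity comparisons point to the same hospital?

No

Mild: Riverside 1475/2386 = 61.8%, Summit 155/205 = 75.6% → Summit
Moderate: Riverside 395/866 = 45.6%, Summit 323/573 = 56.4% → Summit
Critical: Riverside 30/100 = 30.0%, Summit 586/1435 = 40.8% → Summit
Overall: Riverside 1900/3352 = 56.7%, Summit 1064/2213 = 48.1% → Riverside
Summit wins each case group but Riverside wins overall — the comparison reverses. Summit's patients skew toward critical, which has a lower base rate.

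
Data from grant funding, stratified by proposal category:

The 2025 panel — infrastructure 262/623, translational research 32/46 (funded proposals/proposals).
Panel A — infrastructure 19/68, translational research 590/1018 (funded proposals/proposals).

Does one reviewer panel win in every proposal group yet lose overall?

Yes

Infrastructure: the 2025 panel 262/623 = 42.1%, Panel A 19/68 = 27.9% → the 2025 panel
Translational research: the 2025 panel 32/46 = 69.6%, Panel A 590/1018 = 58.0% → the 2025 panel
Overall: the 2025 panel 294/669 = 43.9%, Panel A 609/1086 = 56.1% → Panel A
The 2025 panel wins each proposal group but Panel A wins overall — the comparison reverses. The 2025 panel's proposals skew toward infrastructure, which has a lower base rate.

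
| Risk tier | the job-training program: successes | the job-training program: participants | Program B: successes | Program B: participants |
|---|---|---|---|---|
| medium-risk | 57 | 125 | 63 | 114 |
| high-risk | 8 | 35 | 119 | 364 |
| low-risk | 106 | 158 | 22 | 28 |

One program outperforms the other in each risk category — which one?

Program B

Medium-risk: the job-training program 57/125 = 45.6%, Program B 63/114 = 55.3% → Program B
High-risk: the job-training program 8/35 = 22.9%, Program B 119/364 = 32.7% → Program B
Low-risk: the job-training program 106/158 = 67.1%, Program B 22/28 = 78.6% → Program B
Program B has the higher rate in all 3 groups.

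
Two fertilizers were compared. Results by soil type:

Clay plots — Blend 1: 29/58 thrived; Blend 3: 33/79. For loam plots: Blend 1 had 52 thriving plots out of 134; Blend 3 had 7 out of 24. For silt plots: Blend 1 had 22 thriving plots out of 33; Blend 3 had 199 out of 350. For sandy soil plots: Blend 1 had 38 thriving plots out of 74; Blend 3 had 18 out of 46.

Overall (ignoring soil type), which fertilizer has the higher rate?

Clay: Blend 1 29/58 = 50.0%, Blend 3 33/79 = 41.8% → Blend 1
Loam: Blend 1 52/134 = 38.8%, Blend 3 7/24 = 29.2% → Blend 1
Silt: Blend 1 22/33 = 66.7%, Blend 3 199/350 = 56.9% → Blend 1
Sandy soil: Blend 1 38/74 = 51.4%, Blend 3 18/46 = 39.1% → Blend 1
Overall: Blend 1 141/299 = 47.2%, Blend 3 257/499 = 51.5% → Blend 3
(Blend 1 wins every soil group but Blend 3 wins overall — Blend 1's plots skew toward the low-rate loam group.)

Blend 3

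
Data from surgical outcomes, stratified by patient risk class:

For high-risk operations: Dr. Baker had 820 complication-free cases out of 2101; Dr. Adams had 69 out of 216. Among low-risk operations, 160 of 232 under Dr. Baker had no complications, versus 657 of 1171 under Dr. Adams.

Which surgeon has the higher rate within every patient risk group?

Dr. Baker

High-risk: Dr. Baker 820/2101 = 39.0%, Dr. Adams 69/216 = 31.9% → Dr. Baker
Low-risk: Dr. Baker 160/232 = 69.0%, Dr. Adams 657/1171 = 56.1% → Dr. Baker
Dr. Baker has the higher rate in both groups.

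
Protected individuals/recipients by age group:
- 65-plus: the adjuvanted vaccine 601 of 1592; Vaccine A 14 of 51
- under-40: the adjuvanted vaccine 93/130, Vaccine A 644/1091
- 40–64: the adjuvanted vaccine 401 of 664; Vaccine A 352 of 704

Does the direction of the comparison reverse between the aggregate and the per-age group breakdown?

Yes

65-plus: the adjuvanted vaccine 601/1592 = 37.8%, Vaccine A 14/51 = 27.5% → the adjuvanted vaccine
Under-40: the adjuvanted vaccine 93/130 = 71.5%, Vaccine A 644/1091 = 59.0% → the adjuvanted vaccine
40–64: the adjuvanted vaccine 401/664 = 60.4%, Vaccine A 352/704 = 50.0% → the adjuvanted vaccine
Overall: the adjuvanted vaccine 1095/2386 = 45.9%, Vaccine A 1010/1846 = 54.7% → Vaccine A
The adjuvanted vaccine wins each age group but Vaccine A wins overall — the comparison reverses. The adjuvanted vaccine's recipients skew toward 65-plus, which has a lower base rate.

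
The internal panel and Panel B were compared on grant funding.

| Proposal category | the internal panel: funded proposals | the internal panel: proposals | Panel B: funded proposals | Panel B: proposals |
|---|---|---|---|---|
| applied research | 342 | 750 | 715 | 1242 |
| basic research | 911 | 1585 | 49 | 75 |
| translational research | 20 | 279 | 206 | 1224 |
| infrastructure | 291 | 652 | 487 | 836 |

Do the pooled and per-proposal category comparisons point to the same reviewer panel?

No

Applied research: the internal panel 342/750 = 45.6%, Panel B 715/1242 = 57.6% → Panel B
Basic research: the internal panel 911/1585 = 57.5%, Panel B 49/75 = 65.3% → Panel B
Translational research: the internal panel 20/279 = 7.2%, Panel B 206/1224 = 16.8% → Panel B
Infrastructure: the internal panel 291/652 = 44.6%, Panel B 487/836 = 58.3% → Panel B
Overall: the internal panel 1564/3266 = 47.9%, Panel B 1457/3377 = 43.1% → the internal panel
Panel B wins each proposal group but the internal panel wins overall — the comparison reverses. Panel B's proposals skew toward translational research, which has a lower base rate.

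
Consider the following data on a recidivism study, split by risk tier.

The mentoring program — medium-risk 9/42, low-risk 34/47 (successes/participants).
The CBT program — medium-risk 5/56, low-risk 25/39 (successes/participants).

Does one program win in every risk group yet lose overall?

Medium-risk: the mentoring program 9/42 = 21.4%, the CBT program 5/56 = 8.9% → the mentoring program
Low-risk: the mentoring program 34/47 = 72.3%, the CBT program 25/39 = 64.1% → the mentoring program
Overall: the mentoring program 43/89 = 48.3%, the CBT program 30/95 = 31.6% → the mentoring program
The mentoring program wins overall and in every risk group — no reversal.

No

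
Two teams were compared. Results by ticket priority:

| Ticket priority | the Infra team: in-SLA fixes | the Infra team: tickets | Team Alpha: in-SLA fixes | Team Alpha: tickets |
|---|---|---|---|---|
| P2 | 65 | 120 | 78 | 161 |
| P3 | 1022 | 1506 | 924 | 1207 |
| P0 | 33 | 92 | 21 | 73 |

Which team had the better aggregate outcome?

P2: the Infra team 65/120 = 54.2%, Team Alpha 78/161 = 48.4% → the Infra team
P3: the Infra team 1022/1506 = 67.9%, Team Alpha 924/1207 = 76.6% → Team Alpha
P0: the Infra team 33/92 = 35.9%, Team Alpha 21/73 = 28.8% → the Infra team
Overall: the Infra team 1120/1718 = 65.2%, Team Alpha 1023/1441 = 71.0% → Team Alpha
(Neither sweeps every ticket group, but Team Alpha has the higher pooled rate.)

Team Alpha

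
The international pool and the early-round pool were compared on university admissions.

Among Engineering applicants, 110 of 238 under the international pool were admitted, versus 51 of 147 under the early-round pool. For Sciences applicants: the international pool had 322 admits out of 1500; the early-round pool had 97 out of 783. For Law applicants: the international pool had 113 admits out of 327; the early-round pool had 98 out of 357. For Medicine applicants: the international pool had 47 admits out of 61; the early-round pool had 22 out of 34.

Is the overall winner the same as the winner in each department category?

Engineering: the international pool 110/238 = 46.2%, the early-round pool 51/147 = 34.7% → the international pool
Sciences: the international pool 322/1500 = 21.5%, the early-round pool 97/783 = 12.4% → the international pool
Law: the international pool 113/327 = 34.6%, the early-round pool 98/357 = 27.5% → the international pool
Medicine: the international pool 47/61 = 77.0%, the early-round pool 22/34 = 64.7% → the international pool
Overall: the international pool 592/2126 = 27.8%, the early-round pool 268/1321 = 20.3% → the international pool
The international pool wins overall and in every department group — no reversal.

Yes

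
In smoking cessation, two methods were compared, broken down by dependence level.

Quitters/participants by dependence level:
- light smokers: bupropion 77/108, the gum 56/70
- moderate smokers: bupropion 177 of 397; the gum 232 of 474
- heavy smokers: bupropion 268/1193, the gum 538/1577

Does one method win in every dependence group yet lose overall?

No

Light smokers: bupropion 77/108 = 71.3%, the gum 56/70 = 80.0% → the gum
Moderate smokers: bupropion 177/397 = 44.6%, the gum 232/474 = 48.9% → the gum
Heavy smokers: bupropion 268/1193 = 22.5%, the gum 538/1577 = 34.1% → the gum
Overall: bupropion 522/1698 = 30.7%, the gum 826/2121 = 38.9% → the gum
The gum wins overall and in every dependence group — no reversal.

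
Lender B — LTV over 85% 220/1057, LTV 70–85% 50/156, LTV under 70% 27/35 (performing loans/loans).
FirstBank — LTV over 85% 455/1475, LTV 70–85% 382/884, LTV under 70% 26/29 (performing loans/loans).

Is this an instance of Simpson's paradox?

No

LTV over 85%: Lender B 220/1057 = 20.8%, FirstBank 455/1475 = 30.8% → FirstBank
LTV 70–85%: Lender B 50/156 = 32.1%, FirstBank 382/884 = 43.2% → FirstBank
LTV under 70%: Lender B 27/35 = 77.1%, FirstBank 26/29 = 89.7% → FirstBank
Overall: Lender B 297/1248 = 23.8%, FirstBank 863/2388 = 36.1% → FirstBank
FirstBank wins overall and in every loan-to-value group — no reversal.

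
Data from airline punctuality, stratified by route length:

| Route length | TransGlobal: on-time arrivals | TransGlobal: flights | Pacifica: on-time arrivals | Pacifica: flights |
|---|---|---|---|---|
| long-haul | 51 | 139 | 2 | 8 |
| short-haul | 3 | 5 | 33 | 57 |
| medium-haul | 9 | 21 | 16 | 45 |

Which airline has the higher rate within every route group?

Long-haul: TransGlobal 51/139 = 36.7%, Pacifica 2/8 = 25.0% → TransGlobal
Short-haul: TransGlobal 3/5 = 60.0%, Pacifica 33/57 = 57.9% → TransGlobal
Medium-haul: TransGlobal 9/21 = 42.9%, Pacifica 16/45 = 35.6% → TransGlobal
TransGlobal has the higher rate in all 3 groups.

TransGlobal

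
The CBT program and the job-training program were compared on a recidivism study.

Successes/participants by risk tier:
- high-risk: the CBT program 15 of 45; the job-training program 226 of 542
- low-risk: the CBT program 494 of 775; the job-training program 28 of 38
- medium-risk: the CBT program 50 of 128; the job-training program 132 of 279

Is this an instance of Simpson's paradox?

High-risk: the CBT program 15/45 = 33.3%, the job-training program 226/542 = 41.7% → the job-training program
Low-risk: the CBT program 494/775 = 63.7%, the job-training program 28/38 = 73.7% → the job-training program
Medium-risk: the CBT program 50/128 = 39.1%, the job-training program 132/279 = 47.3% → the job-training program
Overall: the CBT program 559/948 = 59.0%, the job-training program 386/859 = 44.9% → the CBT program
The job-training program wins each risk group but the CBT program wins overall — the comparison reverses. The job-training program's participants skew toward high-risk, which has a lower base rate.

Yes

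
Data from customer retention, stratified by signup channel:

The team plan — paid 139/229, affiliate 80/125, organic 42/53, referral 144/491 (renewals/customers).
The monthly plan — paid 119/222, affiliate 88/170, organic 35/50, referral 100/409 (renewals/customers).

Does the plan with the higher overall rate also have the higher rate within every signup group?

Paid: the team plan 139/229 = 60.7%, the monthly plan 119/222 = 53.6% → the team plan
Affiliate: the team plan 80/125 = 64.0%, the monthly plan 88/170 = 51.8% → the team plan
Organic: the team plan 42/53 = 79.2%, the monthly plan 35/50 = 70.0% → the team plan
Referral: the team plan 144/491 = 29.3%, the monthly plan 100/409 = 24.4% → the team plan
Overall: the team plan 405/898 = 45.1%, the monthly plan 342/851 = 40.2% → the team plan
The team plan wins overall and in every signup group — no reversal.

Yes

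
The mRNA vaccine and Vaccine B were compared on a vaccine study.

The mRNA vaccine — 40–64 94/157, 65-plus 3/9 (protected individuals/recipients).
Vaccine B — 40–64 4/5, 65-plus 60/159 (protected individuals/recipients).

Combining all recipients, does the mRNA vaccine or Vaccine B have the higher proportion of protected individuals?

40–64: the mRNA vaccine 94/157 = 59.9%, Vaccine B 4/5 = 80.0% → Vaccine B
65-plus: the mRNA vaccine 3/9 = 33.3%, Vaccine B 60/159 = 37.7% → Vaccine B
Overall: the mRNA vaccine 97/166 = 58.4%, Vaccine B 64/164 = 39.0% → the mRNA vaccine
(Vaccine B wins every age group but the mRNA vaccine wins overall — Vaccine B's recipients skew toward the low-rate 65-plus group.)

the mRNA vaccine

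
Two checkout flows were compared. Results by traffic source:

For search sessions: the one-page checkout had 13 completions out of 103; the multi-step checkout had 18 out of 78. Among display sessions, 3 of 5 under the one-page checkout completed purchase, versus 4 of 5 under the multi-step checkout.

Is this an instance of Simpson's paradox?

Search: the one-page checkout 13/103 = 12.6%, the multi-step checkout 18/78 = 23.1% → the multi-step checkout
Display: the one-page checkout 3/5 = 60.0%, the multi-step checkout 4/5 = 80.0% → the multi-step checkout
Overall: the one-page checkout 16/108 = 14.8%, the multi-step checkout 22/83 = 26.5% → the multi-step checkout
The multi-step checkout wins overall and in every traffic group — no reversal.

No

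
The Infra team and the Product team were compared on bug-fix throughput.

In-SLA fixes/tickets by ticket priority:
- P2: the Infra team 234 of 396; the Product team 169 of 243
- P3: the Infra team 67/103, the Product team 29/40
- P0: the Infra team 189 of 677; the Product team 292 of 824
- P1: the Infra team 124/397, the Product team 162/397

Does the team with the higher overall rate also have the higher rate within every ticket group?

Yes

P2: the Infra team 234/396 = 59.1%, the Product team 169/243 = 69.5% → the Product team
P3: the Infra team 67/103 = 65.0%, the Product team 29/40 = 72.5% → the Product team
P0: the Infra team 189/677 = 27.9%, the Product team 292/824 = 35.4% → the Product team
P1: the Infra team 124/397 = 31.2%, the Product team 162/397 = 40.8% → the Product team
Overall: the Infra team 614/1573 = 39.0%, the Product team 652/1504 = 43.4% → the Product team
The Product team wins overall and in every ticket group — no reversal.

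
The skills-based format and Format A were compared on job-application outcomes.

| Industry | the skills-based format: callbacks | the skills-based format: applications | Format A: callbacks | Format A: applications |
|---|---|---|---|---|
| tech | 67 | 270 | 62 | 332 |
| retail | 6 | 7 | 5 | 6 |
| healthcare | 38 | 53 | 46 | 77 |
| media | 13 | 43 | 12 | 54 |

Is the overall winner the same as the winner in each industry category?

Yes

Tech: the skills-based format 67/270 = 24.8%, Format A 62/332 = 18.7% → the skills-based format
Retail: the skills-based format 6/7 = 85.7%, Format A 5/6 = 83.3% → the skills-based format
Healthcare: the skills-based format 38/53 = 71.7%, Format A 46/77 = 59.7% → the skills-based format
Media: the skills-based format 13/43 = 30.2%, Format A 12/54 = 22.2% → the skills-based format
Overall: the skills-based format 124/373 = 33.2%, Format A 125/469 = 26.7% → the skills-based format
The skills-based format wins overall and in every industry group — no reversal.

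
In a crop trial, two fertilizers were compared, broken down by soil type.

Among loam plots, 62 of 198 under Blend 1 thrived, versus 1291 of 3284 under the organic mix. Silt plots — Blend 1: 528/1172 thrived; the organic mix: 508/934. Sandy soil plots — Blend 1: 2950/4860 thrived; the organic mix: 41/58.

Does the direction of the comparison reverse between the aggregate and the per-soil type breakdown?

Yes

Loam: Blend 1 62/198 = 31.3%, the organic mix 1291/3284 = 39.3% → the organic mix
Silt: Blend 1 528/1172 = 45.1%, the organic mix 508/934 = 54.4% → the organic mix
Sandy soil: Blend 1 2950/4860 = 60.7%, the organic mix 41/58 = 70.7% → the organic mix
Overall: Blend 1 3540/6230 = 56.8%, the organic mix 1840/4276 = 43.0% → Blend 1
The organic mix wins each soil group but Blend 1 wins overall — the comparison reverses. The organic mix's plots skew toward loam, which has a lower base rate.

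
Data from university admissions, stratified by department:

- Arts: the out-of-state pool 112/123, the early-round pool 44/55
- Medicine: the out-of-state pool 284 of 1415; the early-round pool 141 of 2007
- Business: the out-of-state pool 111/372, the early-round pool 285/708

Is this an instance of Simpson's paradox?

No

Arts: the out-of-state pool 112/123 = 91.1%, the early-round pool 44/55 = 80.0% → the out-of-state pool
Medicine: the out-of-state pool 284/1415 = 20.1%, the early-round pool 141/2007 = 7.0% → the out-of-state pool
Business: the out-of-state pool 111/372 = 29.8%, the early-round pool 285/708 = 40.3% → the early-round pool
Overall: the out-of-state pool 507/1910 = 26.5%, the early-round pool 470/2770 = 17.0% → the out-of-state pool
Neither sweeps: the out-of-state pool wins 2 of 3 groups, the early-round pool wins 1. The out-of-state pool wins overall but not every group — no Simpson reversal.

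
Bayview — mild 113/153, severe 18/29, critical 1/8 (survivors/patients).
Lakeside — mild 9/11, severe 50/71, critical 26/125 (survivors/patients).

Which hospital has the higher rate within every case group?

Mild: Bayview 113/153 = 73.9%, Lakeside 9/11 = 81.8% → Lakeside
Severe: Bayview 18/29 = 62.1%, Lakeside 50/71 = 70.4% → Lakeside
Critical: Bayview 1/8 = 12.5%, Lakeside 26/125 = 20.8% → Lakeside
Lakeside has the higher rate in all 3 groups.

Lakeside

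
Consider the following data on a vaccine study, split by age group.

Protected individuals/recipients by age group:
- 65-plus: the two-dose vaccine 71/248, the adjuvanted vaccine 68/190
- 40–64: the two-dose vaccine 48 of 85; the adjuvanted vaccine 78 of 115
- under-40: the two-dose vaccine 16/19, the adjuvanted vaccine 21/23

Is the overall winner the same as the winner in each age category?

65-plus: the two-dose vaccine 71/248 = 28.6%, the adjuvanted vaccine 68/190 = 35.8% → the adjuvanted vaccine
40–64: the two-dose vaccine 48/85 = 56.5%, the adjuvanted vaccine 78/115 = 67.8% → the adjuvanted vaccine
Under-40: the two-dose vaccine 16/19 = 84.2%, the adjuvanted vaccine 21/23 = 91.3% → the adjuvanted vaccine
Overall: the two-dose vaccine 135/352 = 38.4%, the adjuvanted vaccine 167/328 = 50.9% → the adjuvanted vaccine
The adjuvanted vaccine wins overall and in every age group — no reversal.

Yes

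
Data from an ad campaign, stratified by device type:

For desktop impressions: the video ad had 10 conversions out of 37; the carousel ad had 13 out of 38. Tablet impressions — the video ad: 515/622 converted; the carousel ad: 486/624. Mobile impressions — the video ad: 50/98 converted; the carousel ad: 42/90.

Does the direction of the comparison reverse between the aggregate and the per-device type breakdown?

Desktop: the video ad 10/37 = 27.0%, the carousel ad 13/38 = 34.2% → the carousel ad
Tablet: the video ad 515/622 = 82.8%, the carousel ad 486/624 = 77.9% → the video ad
Mobile: the video ad 50/98 = 51.0%, the carousel ad 42/90 = 46.7% → the video ad
Overall: the video ad 575/757 = 76.0%, the carousel ad 541/752 = 71.9% → the video ad
Neither sweeps: the video ad wins 2 of 3 groups, the carousel ad wins 1. The video ad wins overall but not every group — no Simpson reversal.

No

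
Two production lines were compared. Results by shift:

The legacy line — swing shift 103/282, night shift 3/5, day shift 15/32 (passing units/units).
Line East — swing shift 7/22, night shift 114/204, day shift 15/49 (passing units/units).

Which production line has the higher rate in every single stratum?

Swing shift: the legacy line 103/282 = 36.5%, Line East 7/22 = 31.8% → the legacy line
Night shift: the legacy line 3/5 = 60.0%, Line East 114/204 = 55.9% → the legacy line
Day shift: the legacy line 15/32 = 46.9%, Line East 15/49 = 30.6% → the legacy line
The legacy line has the higher rate in all 3 groups.

the legacy line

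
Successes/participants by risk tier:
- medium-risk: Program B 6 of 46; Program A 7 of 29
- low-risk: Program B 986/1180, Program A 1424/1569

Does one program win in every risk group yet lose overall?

Medium-risk: Program B 6/46 = 13.0%, Program A 7/29 = 24.1% → Program A
Low-risk: Program B 986/1180 = 83.6%, Program A 1424/1569 = 90.8% → Program A
Overall: Program B 992/1226 = 80.9%, Program A 1431/1598 = 89.5% → Program A
Program A wins overall and in every risk group — no reversal.

No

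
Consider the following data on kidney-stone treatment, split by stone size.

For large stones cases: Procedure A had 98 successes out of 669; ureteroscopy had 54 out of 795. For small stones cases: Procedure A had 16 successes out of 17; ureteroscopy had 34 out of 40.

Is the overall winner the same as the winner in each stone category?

Yes

Large stones: Procedure A 98/669 = 14.6%, ureteroscopy 54/795 = 6.8% → Procedure A
Small stones: Procedure A 16/17 = 94.1%, ureteroscopy 34/40 = 85.0% → Procedure A
Overall: Procedure A 114/686 = 16.6%, ureteroscopy 88/835 = 10.5% → Procedure A
Procedure A wins overall and in every stone group — no reversal.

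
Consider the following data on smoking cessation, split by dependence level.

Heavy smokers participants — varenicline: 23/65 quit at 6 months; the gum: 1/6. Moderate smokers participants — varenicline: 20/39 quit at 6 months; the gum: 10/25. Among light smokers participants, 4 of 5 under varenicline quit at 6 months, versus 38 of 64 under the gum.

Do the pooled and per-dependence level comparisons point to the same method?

No

Heavy smokers: varenicline 23/65 = 35.4%, the gum 1/6 = 16.7% → varenicline
Moderate smokers: varenicline 20/39 = 51.3%, the gum 10/25 = 40.0% → varenicline
Light smokers: varenicline 4/5 = 80.0%, the gum 38/64 = 59.4% → varenicline
Overall: varenicline 47/109 = 43.1%, the gum 49/95 = 51.6% → the gum
Varenicline wins each dependence group but the gum wins overall — the comparison reverses. Varenicline's participants skew toward heavy smokers, which has a lower base rate.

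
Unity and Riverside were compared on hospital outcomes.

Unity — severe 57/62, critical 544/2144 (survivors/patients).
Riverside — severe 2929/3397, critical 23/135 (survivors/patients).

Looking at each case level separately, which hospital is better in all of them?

Unity

Severe: Unity 57/62 = 91.9%, Riverside 2929/3397 = 86.2% → Unity
Critical: Unity 544/2144 = 25.4%, Riverside 23/135 = 17.0% → Unity
Unity has the higher rate in both groups.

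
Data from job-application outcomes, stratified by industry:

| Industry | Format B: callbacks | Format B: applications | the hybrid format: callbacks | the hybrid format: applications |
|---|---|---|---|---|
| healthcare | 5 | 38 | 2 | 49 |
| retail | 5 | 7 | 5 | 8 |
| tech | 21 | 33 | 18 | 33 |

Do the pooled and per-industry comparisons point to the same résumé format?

Yes

Healthcare: Format B 5/38 = 13.2%, the hybrid format 2/49 = 4.1% → Format B
Retail: Format B 5/7 = 71.4%, the hybrid format 5/8 = 62.5% → Format B
Tech: Format B 21/33 = 63.6%, the hybrid format 18/33 = 54.5% → Format B
Overall: Format B 31/78 = 39.7%, the hybrid format 25/90 = 27.8% → Format B
Format B wins overall and in every industry group — no reversal.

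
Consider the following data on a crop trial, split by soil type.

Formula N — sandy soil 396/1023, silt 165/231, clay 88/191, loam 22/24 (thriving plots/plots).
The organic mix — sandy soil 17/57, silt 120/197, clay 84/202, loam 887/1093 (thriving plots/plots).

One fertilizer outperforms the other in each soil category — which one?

Sandy soil: Formula N 396/1023 = 38.7%, the organic mix 17/57 = 29.8% → Formula N
Silt: Formula N 165/231 = 71.4%, the organic mix 120/197 = 60.9% → Formula N
Clay: Formula N 88/191 = 46.1%, the organic mix 84/202 = 41.6% → Formula N
Loam: Formula N 22/24 = 91.7%, the organic mix 887/1093 = 81.2% → Formula N
Formula N has the higher rate in all 4 groups.

Formula N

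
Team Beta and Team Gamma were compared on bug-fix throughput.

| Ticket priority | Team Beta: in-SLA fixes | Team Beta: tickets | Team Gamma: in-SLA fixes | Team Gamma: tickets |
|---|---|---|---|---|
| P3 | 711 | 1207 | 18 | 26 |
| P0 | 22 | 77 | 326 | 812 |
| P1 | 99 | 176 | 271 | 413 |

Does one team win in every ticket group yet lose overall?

Yes

P3: Team Beta 711/1207 = 58.9%, Team Gamma 18/26 = 69.2% → Team Gamma
P0: Team Beta 22/77 = 28.6%, Team Gamma 326/812 = 40.1% → Team Gamma
P1: Team Beta 99/176 = 56.2%, Team Gamma 271/413 = 65.6% → Team Gamma
Overall: Team Beta 832/1460 = 57.0%, Team Gamma 615/1251 = 49.2% → Team Beta
Team Gamma wins each ticket group but Team Beta wins overall — the comparison reverses. Team Gamma's tickets skew toward P0, which has a lower base rate.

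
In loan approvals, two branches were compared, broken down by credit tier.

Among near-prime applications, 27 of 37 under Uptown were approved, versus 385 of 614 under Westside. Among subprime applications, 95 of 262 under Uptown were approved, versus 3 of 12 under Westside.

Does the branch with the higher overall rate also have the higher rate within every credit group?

No

Near-prime: Uptown 27/37 = 73.0%, Westside 385/614 = 62.7% → Uptown
Subprime: Uptown 95/262 = 36.3%, Westside 3/12 = 25.0% → Uptown
Overall: Uptown 122/299 = 40.8%, Westside 388/626 = 62.0% → Westside
Uptown wins each credit group but Westside wins overall — the comparison reverses. Uptown's applications skew toward subprime, which has a lower base rate.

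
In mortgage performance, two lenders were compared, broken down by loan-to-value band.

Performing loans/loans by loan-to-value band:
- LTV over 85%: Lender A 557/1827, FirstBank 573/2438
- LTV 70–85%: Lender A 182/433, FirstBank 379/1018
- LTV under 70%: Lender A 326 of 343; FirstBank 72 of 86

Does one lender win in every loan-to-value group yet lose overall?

LTV over 85%: Lender A 557/1827 = 30.5%, FirstBank 573/2438 = 23.5% → Lender A
LTV 70–85%: Lender A 182/433 = 42.0%, FirstBank 379/1018 = 37.2% → Lender A
LTV under 70%: Lender A 326/343 = 95.0%, FirstBank 72/86 = 83.7% → Lender A
Overall: Lender A 1065/2603 = 40.9%, FirstBank 1024/3542 = 28.9% → Lender A
Lender A wins overall and in every loan-to-value group — no reversal.

No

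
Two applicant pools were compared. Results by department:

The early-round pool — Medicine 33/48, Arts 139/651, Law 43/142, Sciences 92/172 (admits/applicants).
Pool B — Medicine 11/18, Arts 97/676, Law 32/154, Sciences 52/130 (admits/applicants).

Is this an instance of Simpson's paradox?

Medicine: the early-round pool 33/48 = 68.8%, Pool B 11/18 = 61.1% → the early-round pool
Arts: the early-round pool 139/651 = 21.4%, Pool B 97/676 = 14.3% → the early-round pool
Law: the early-round pool 43/142 = 30.3%, Pool B 32/154 = 20.8% → the early-round pool
Sciences: the early-round pool 92/172 = 53.5%, Pool B 52/130 = 40.0% → the early-round pool
Overall: the early-round pool 307/1013 = 30.3%, Pool B 192/978 = 19.6% → the early-round pool
The early-round pool wins overall and in every department group — no reversal.

No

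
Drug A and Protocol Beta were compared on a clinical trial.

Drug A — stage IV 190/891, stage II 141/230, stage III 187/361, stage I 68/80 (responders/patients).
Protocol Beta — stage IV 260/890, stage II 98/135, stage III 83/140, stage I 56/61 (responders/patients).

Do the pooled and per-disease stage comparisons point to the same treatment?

Yes

Stage IV: Drug A 190/891 = 21.3%, Protocol Beta 260/890 = 29.2% → Protocol Beta
Stage II: Drug A 141/230 = 61.3%, Protocol Beta 98/135 = 72.6% → Protocol Beta
Stage III: Drug A 187/361 = 51.8%, Protocol Beta 83/140 = 59.3% → Protocol Beta
Stage I: Drug A 68/80 = 85.0%, Protocol Beta 56/61 = 91.8% → Protocol Beta
Overall: Drug A 586/1562 = 37.5%, Protocol Beta 497/1226 = 40.5% → Protocol Beta
Protocol Beta wins overall and in every disease group — no reversal.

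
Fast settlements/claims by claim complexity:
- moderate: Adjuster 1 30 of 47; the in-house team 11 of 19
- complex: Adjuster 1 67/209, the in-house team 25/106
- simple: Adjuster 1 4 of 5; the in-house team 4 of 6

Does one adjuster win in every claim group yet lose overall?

Moderate: Adjuster 1 30/47 = 63.8%, the in-house team 11/19 = 57.9% → Adjuster 1
Complex: Adjuster 1 67/209 = 32.1%, the in-house team 25/106 = 23.6% → Adjuster 1
Simple: Adjuster 1 4/5 = 80.0%, the in-house team 4/6 = 66.7% → Adjuster 1
Overall: Adjuster 1 101/261 = 38.7%, the in-house team 40/131 = 30.5% → Adjuster 1
Adjuster 1 wins overall and in every claim group — no reversal.

No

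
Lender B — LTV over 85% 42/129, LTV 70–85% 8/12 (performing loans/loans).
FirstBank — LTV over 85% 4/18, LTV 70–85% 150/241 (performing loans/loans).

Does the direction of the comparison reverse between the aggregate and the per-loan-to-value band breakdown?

LTV over 85%: Lender B 42/129 = 32.6%, FirstBank 4/18 = 22.2% → Lender B
LTV 70–85%: Lender B 8/12 = 66.7%, FirstBank 150/241 = 62.2% → Lender B
Overall: Lender B 50/141 = 35.5%, FirstBank 154/259 = 59.5% → FirstBank
Lender B wins each loan-to-value group but FirstBank wins overall — the comparison reverses. Lender B's loans skew toward LTV over 85%, which has a lower base rate.

Yes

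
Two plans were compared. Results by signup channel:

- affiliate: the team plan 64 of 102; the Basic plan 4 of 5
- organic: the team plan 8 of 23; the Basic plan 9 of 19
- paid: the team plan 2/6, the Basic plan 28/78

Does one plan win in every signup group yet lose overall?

Yes

Affiliate: the team plan 64/102 = 62.7%, the Basic plan 4/5 = 80.0% → the Basic plan
Organic: the team plan 8/23 = 34.8%, the Basic plan 9/19 = 47.4% → the Basic plan
Paid: the team plan 2/6 = 33.3%, the Basic plan 28/78 = 35.9% → the Basic plan
Overall: the team plan 74/131 = 56.5%, the Basic plan 41/102 = 40.2% → the team plan
The Basic plan wins each signup group but the team plan wins overall — the comparison reverses. The Basic plan's customers skew toward paid, which has a lower base rate.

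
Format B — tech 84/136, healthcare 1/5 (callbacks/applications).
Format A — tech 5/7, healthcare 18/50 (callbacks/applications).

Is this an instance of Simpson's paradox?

Tech: Format B 84/136 = 61.8%, Format A 5/7 = 71.4% → Format A
Healthcare: Format B 1/5 = 20.0%, Format A 18/50 = 36.0% → Format A
Overall: Format B 85/141 = 60.3%, Format A 23/57 = 40.4% → Format B
Format A wins each industry group but Format B wins overall — the comparison reverses. Format A's applications skew toward healthcare, which has a lower base rate.

Yes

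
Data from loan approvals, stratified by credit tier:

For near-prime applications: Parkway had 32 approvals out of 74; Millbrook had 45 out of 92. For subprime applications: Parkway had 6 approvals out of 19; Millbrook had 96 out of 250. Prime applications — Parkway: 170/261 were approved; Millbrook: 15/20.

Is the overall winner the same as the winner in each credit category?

No

Near-prime: Parkway 32/74 = 43.2%, Millbrook 45/92 = 48.9% → Millbrook
Subprime: Parkway 6/19 = 31.6%, Millbrook 96/250 = 38.4% → Millbrook
Prime: Parkway 170/261 = 65.1%, Millbrook 15/20 = 75.0% → Millbrook
Overall: Parkway 208/354 = 58.8%, Millbrook 156/362 = 43.1% → Parkway
Millbrook wins each credit group but Parkway wins overall — the comparison reverses. Millbrook's applications skew toward subprime, which has a lower base rate.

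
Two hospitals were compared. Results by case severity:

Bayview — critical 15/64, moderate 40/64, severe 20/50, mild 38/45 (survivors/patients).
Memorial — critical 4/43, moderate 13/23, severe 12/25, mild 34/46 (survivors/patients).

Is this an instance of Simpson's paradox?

Critical: Bayview 15/64 = 23.4%, Memorial 4/43 = 9.3% → Bayview
Moderate: Bayview 40/64 = 62.5%, Memorial 13/23 = 56.5% → Bayview
Severe: Bayview 20/50 = 40.0%, Memorial 12/25 = 48.0% → Memorial
Mild: Bayview 38/45 = 84.4%, Memorial 34/46 = 73.9% → Bayview
Overall: Bayview 113/223 = 50.7%, Memorial 63/137 = 46.0% → Bayview
Neither sweeps: Bayview wins 3 of 4 groups, Memorial wins 1. Bayview wins overall but not every group — no Simpson reversal.

No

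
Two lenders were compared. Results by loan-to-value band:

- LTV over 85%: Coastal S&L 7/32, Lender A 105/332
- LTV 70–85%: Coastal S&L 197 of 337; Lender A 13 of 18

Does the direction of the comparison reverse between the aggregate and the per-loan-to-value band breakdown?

Yes

LTV over 85%: Coastal S&L 7/32 = 21.9%, Lender A 105/332 = 31.6% → Lender A
LTV 70–85%: Coastal S&L 197/337 = 58.5%, Lender A 13/18 = 72.2% → Lender A
Overall: Coastal S&L 204/369 = 55.3%, Lender A 118/350 = 33.7% → Coastal S&L
Lender A wins each loan-to-value group but Coastal S&L wins overall — the comparison reverses. Lender A's loans skew toward LTV over 85%, which has a lower base rate.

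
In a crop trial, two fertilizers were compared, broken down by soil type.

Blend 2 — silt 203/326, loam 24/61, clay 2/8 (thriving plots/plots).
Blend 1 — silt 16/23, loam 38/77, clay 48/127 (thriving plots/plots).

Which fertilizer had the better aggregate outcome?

Blend 2

Silt: Blend 2 203/326 = 62.3%, Blend 1 16/23 = 69.6% → Blend 1
Loam: Blend 2 24/61 = 39.3%, Blend 1 38/77 = 49.4% → Blend 1
Clay: Blend 2 2/8 = 25.0%, Blend 1 48/127 = 37.8% → Blend 1
Overall: Blend 2 229/395 = 58.0%, Blend 1 102/227 = 44.9% → Blend 2
(Blend 1 wins every soil group but Blend 2 wins overall — Blend 1's plots skew toward the low-rate clay group.)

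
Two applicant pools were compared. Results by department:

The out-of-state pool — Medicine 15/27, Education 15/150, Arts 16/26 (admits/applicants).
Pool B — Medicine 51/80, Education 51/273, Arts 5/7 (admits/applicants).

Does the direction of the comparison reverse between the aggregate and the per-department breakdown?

Medicine: the out-of-state pool 15/27 = 55.6%, Pool B 51/80 = 63.8% → Pool B
Education: the out-of-state pool 15/150 = 10.0%, Pool B 51/273 = 18.7% → Pool B
Arts: the out-of-state pool 16/26 = 61.5%, Pool B 5/7 = 71.4% → Pool B
Overall: the out-of-state pool 46/203 = 22.7%, Pool B 107/360 = 29.7% → Pool B
Pool B wins overall and in every department group — no reversal.

No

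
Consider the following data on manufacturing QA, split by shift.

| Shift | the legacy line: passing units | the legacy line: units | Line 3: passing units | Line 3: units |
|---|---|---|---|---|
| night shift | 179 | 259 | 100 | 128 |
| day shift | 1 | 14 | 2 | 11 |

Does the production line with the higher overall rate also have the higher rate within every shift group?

Night shift: the legacy line 179/259 = 69.1%, Line 3 100/128 = 78.1% → Line 3
Day shift: the legacy line 1/14 = 7.1%, Line 3 2/11 = 18.2% → Line 3
Overall: the legacy line 180/273 = 65.9%, Line 3 102/139 = 73.4% → Line 3
Line 3 wins overall and in every shift group — no reversal.

Yes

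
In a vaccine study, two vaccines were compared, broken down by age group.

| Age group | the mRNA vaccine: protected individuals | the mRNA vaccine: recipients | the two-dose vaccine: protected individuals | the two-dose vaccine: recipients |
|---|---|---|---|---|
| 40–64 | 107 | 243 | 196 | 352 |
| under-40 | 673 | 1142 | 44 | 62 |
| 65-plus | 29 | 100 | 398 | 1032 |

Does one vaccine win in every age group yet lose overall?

Yes

40–64: the mRNA vaccine 107/243 = 44.0%, the two-dose vaccine 196/352 = 55.7% → the two-dose vaccine
Under-40: the mRNA vaccine 673/1142 = 58.9%, the two-dose vaccine 44/62 = 71.0% → the two-dose vaccine
65-plus: the mRNA vaccine 29/100 = 29.0%, the two-dose vaccine 398/1032 = 38.6% → the two-dose vaccine
Overall: the mRNA vaccine 809/1485 = 54.5%, the two-dose vaccine 638/1446 = 44.1% → the mRNA vaccine
The two-dose vaccine wins each age group but the mRNA vaccine wins overall — the comparison reverses. The two-dose vaccine's recipients skew toward 65-plus, which has a lower base rate.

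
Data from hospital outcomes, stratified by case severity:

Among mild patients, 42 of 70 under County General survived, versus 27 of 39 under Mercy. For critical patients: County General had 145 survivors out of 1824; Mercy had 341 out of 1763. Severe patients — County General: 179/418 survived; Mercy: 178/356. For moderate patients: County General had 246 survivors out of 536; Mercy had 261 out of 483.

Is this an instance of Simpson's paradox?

No

Mild: County General 42/70 = 60.0%, Mercy 27/39 = 69.2% → Mercy
Critical: County General 145/1824 = 7.9%, Mercy 341/1763 = 19.3% → Mercy
Severe: County General 179/418 = 42.8%, Mercy 178/356 = 50.0% → Mercy
Moderate: County General 246/536 = 45.9%, Mercy 261/483 = 54.0% → Mercy
Overall: County General 612/2848 = 21.5%, Mercy 807/2641 = 30.6% → Mercy
Mercy wins overall and in every case group — no reversal.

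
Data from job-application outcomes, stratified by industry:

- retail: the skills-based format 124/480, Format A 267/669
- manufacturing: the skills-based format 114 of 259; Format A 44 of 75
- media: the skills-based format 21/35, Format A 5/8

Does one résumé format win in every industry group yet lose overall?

No

Retail: the skills-based format 124/480 = 25.8%, Format A 267/669 = 39.9% → Format A
Manufacturing: the skills-based format 114/259 = 44.0%, Format A 44/75 = 58.7% → Format A
Media: the skills-based format 21/35 = 60.0%, Format A 5/8 = 62.5% → Format A
Overall: the skills-based format 259/774 = 33.5%, Format A 316/752 = 42.0% → Format A
Format A wins overall and in every industry group — no reversal.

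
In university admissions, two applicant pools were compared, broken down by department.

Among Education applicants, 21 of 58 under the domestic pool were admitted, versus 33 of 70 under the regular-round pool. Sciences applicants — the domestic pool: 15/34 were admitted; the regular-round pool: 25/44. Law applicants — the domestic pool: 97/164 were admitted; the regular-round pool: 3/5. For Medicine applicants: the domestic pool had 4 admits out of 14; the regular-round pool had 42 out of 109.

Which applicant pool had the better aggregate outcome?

the domestic pool

Education: the domestic pool 21/58 = 36.2%, the regular-round pool 33/70 = 47.1% → the regular-round pool
Sciences: the domestic pool 15/34 = 44.1%, the regular-round pool 25/44 = 56.8% → the regular-round pool
Law: the domestic pool 97/164 = 59.1%, the regular-round pool 3/5 = 60.0% → the regular-round pool
Medicine: the domestic pool 4/14 = 28.6%, the regular-round pool 42/109 = 38.5% → the regular-round pool
Overall: the domestic pool 137/270 = 50.7%, the regular-round pool 103/228 = 45.2% → the domestic pool
(The regular-round pool wins every department group but the domestic pool wins overall — the regular-round pool's applicants skew toward the low-rate Medicine group.)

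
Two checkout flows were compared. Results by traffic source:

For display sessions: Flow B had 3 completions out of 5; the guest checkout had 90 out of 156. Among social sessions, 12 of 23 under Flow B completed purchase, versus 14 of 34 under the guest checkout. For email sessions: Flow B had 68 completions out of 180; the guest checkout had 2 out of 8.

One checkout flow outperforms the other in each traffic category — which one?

Display: Flow B 3/5 = 60.0%, the guest checkout 90/156 = 57.7% → Flow B
Social: Flow B 12/23 = 52.2%, the guest checkout 14/34 = 41.2% → Flow B
Email: Flow B 68/180 = 37.8%, the guest checkout 2/8 = 25.0% → Flow B
Flow B has the higher rate in all 3 groups.

Flow B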